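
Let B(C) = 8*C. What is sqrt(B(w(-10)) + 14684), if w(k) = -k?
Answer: 2*sqrt(3691) ≈ 121.51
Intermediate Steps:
sqrt(B(w(-10)) + 14684) = sqrt(8*(-1*(-10)) + 14684) = sqrt(8*10 + 14684) = sqrt(80 + 14684) = sqrt(14764) = 2*sqrt(3691)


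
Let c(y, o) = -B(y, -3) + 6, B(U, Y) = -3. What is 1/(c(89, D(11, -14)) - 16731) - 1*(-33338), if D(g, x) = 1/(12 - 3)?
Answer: 557478035/16722 ≈ 33338.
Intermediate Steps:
D(g, x) = ⅑ (D(g, x) = 1/9 = ⅑)
c(y, o) = 9 (c(y, o) = -1*(-3) + 6 = 3 + 6 = 9)
1/(c(89, D(11, -14)) - 16731) - 1*(-33338) = 1/(9 - 16731) - 1*(-33338) = 1/(-16722) + 33338 = -1/16722 + 33338 = 557478035/16722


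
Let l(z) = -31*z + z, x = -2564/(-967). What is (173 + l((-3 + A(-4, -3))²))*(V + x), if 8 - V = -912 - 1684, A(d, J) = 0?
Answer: -244501304/967 ≈ -2.5285e+5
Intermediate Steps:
x = 2564/967 (x = -2564*(-1/967) = 2564/967 ≈ 2.6515)
l(z) = -30*z
V = 2604 (V = 8 - (-912 - 1684) = 8 - 1*(-2596) = 8 + 2596 = 2604)
(173 + l((-3 + A(-4, -3))²))*(V + x) = (173 - 30*(-3 + 0)²)*(2604 + 2564/967) = (173 - 30*(-3)²)*(2520632/967) = (173 - 30*9)*(2520632/967) = (173 - 270)*(2520632/967) = -97*2520632/967 = -244501304/967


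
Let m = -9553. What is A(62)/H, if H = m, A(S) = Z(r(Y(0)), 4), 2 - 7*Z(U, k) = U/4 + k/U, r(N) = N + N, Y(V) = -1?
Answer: -9/133742 ≈ -6.7294e-5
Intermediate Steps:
r(N) = 2*N
Z(U, k) = 2/7 - U/28 - k/(7*U) (Z(U, k) = 2/7 - (U/4 + k/U)/7 = 2/7 + (-U/28 - k/(7*U)) = 2/7 - U/28 - k/(7*U))
A(S) = 9/14 (A(S) = 2/7 - (-1)/14 - ⅐*4/2*(-1) = 2/7 - 1/28*(-2) - ⅐*4/(-2) = 2/7 + 1/14 - ⅐*4*(-½) = 2/7 + 1/14 + 2/7 = 9/14)
H = -9553
A(62)/H = (9/14)/(-9553) = (9/14)*(-1/9553) = -9/133742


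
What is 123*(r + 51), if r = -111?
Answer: -7380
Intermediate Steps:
123*(r + 51) = 123*(-111 + 51) = 123*(-60) = -7380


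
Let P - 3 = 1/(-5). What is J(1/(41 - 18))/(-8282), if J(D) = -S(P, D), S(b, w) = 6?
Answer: 3/4141 ≈ 0.00072446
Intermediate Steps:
P = 14/5 (P = 3 + 1/(-5) = 3 - 1/5 = 14/5 ≈ 2.8000)
J(D) = -6 (J(D) = -1*6 = -6)
J(1/(41 - 18))/(-8282) = -6/(-8282) = -6*(-1/8282) = 3/4141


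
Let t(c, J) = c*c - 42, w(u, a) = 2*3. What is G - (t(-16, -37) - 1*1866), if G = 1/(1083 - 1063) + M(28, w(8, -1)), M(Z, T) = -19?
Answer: 32661/20 ≈ 1633.1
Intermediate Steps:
w(u, a) = 6
t(c, J) = -42 + c² (t(c, J) = c² - 42 = -42 + c²)
G = -379/20 (G = 1/(1083 - 1063) - 19 = 1/20 - 19 = -379/20 ≈ -18.950)
G - (t(-16, -37) - 1*1866) = -379/20 - ((-42 + (-16)²) - 1*1866) = -379/20 - ((-42 + 256) - 1866) = -379/20 - (214 - 1866) = -379/20 - 1*(-1652) = -379/20 + 1652 = 32661/20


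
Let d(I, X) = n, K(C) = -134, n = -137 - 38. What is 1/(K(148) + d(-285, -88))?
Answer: -1/309 ≈ -0.0032362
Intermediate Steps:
n = -175
d(I, X) = -175
1/(K(148) + d(-285, -88)) = 1/(-134 - 175) = 1/(-309) = -1/309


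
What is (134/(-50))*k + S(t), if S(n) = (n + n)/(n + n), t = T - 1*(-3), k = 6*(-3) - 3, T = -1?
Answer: 1432/25 ≈ 57.280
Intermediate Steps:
k = -21 (k = -18 - 3 = -21)
t = 2 (t = -1 - 1*(-3) = -1 + 3 = 2)
S(n) = 1 (S(n) = (2*n)/((2*n)) = (2*n)*(1/(2*n)) = 1)
(134/(-50))*k + S(t) = (134/(-50))*(-21) + 1 = (134*(-1/50))*(-21) + 1 = -67/25*(-21) + 1 = 1407/25 + 1 = 1432/25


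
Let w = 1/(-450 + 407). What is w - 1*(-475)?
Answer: 20424/43 ≈ 474.98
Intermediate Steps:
w = -1/43 (w = 1/(-43) = -1/43 ≈ -0.023256)
w - 1*(-475) = -1/43 - 1*(-475) = -1/43 + 475 = 20424/43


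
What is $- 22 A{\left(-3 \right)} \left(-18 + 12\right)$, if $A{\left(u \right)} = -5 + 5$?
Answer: $0$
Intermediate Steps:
$A{\left(u \right)} = 0$
$- 22 A{\left(-3 \right)} \left(-18 + 12\right) = \left(-22\right) 0 \left(-18 + 12\right) = 0 \left(-6\right) = 0$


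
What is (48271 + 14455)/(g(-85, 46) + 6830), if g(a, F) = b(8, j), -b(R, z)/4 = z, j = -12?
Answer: 31363/3439 ≈ 9.1198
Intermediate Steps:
b(R, z) = -4*z
g(a, F) = 48 (g(a, F) = -4*(-12) = 48)
(48271 + 14455)/(g(-85, 46) + 6830) = (48271 + 14455)/(48 + 6830) = 62726/6878 = 62726*(1/6878) = 31363/3439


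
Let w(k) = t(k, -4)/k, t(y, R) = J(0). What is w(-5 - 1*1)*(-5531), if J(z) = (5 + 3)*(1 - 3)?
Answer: -44248/3 ≈ -14749.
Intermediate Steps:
J(z) = -16 (J(z) = 8*(-2) = -16)
t(y, R) = -16
w(k) = -16/k
w(-5 - 1*1)*(-5531) = -16/(-5 - 1*1)*(-5531) = -16/(-5 - 1)*(-5531) = -16/(-6)*(-5531) = -16*(-⅙)*(-5531) = (8/3)*(-5531) = -44248/3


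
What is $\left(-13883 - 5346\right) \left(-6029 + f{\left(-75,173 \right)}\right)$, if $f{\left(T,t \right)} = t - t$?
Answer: $115931641$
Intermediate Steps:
$f{\left(T,t \right)} = 0$
$\left(-13883 - 5346\right) \left(-6029 + f{\left(-75,173 \right)}\right) = \left(-13883 - 5346\right) \left(-6029 + 0\right) = \left(-19229\right) \left(-6029\right) = 115931641$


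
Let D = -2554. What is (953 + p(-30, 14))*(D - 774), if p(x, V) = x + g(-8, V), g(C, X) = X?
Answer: -3118336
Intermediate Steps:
p(x, V) = V + x (p(x, V) = x + V = V + x)
(953 + p(-30, 14))*(D - 774) = (953 + (14 - 30))*(-2554 - 774) = (953 - 16)*(-3328) = 937*(-3328) = -3118336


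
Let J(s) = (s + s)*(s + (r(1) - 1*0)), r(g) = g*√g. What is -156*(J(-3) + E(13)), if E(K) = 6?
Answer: -2808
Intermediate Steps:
r(g) = g^(3/2)
J(s) = 2*s*(1 + s) (J(s) = (s + s)*(s + (1^(3/2) - 1*0)) = (2*s)*(s + (1 + 0)) = (2*s)*(s + 1) = (2*s)*(1 + s) = 2*s*(1 + s))
-156*(J(-3) + E(13)) = -156*(2*(-3)*(1 - 3) + 6) = -156*(2*(-3)*(-2) + 6) = -156*(12 + 6) = -156*18 = -2808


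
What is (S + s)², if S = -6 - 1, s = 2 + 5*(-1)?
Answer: 100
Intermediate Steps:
s = -3 (s = 2 - 5 = -3)
S = -7
(S + s)² = (-7 - 3)² = (-10)² = 100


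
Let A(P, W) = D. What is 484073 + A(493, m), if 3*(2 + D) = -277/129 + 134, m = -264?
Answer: 187352486/387 ≈ 4.8412e+5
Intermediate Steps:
D = 16235/387 (D = -2 + (-277/129 + 134)/3 = -2 + (1/3)*(17009/129) = -2 + 17009/387 = 16235/387 ≈ 41.951)
A(P, W) = 16235/387
484073 + A(493, m) = 484073 + 16235/387 = 187352486/387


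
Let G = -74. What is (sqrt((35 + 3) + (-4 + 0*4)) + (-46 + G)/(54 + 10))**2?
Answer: 2401/64 - 15*sqrt(34)/4 ≈ 15.650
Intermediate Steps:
(sqrt((35 + 3) + (-4 + 0*4)) + (-46 + G)/(54 + 10))**2 = (sqrt((35 + 3) + (-4 + 0*4)) + (-46 - 74)/(54 + 10))**2 = (sqrt(38 + (-4 + 0)) - 120/64)**2 = (sqrt(38 - 4) - 120*1/64)**2 = (sqrt(34) - 15/8)**2 = (-15/8 + sqrt(34))**2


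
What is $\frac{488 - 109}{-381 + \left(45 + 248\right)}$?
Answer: $- \frac{379}{88} \approx -4.3068$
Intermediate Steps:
$\frac{488 - 109}{-381 + \left(45 + 248\right)} = \frac{379}{-381 + 293} = \frac{379}{-88} = 379 \left(- \frac{1}{88}\right) = - \frac{379}{88}$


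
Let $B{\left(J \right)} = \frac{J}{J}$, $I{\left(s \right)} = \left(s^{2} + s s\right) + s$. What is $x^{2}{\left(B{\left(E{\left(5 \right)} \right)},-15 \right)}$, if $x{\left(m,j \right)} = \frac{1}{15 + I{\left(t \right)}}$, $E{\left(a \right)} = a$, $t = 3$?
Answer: $\frac{1}{1296} \approx 0.0007716$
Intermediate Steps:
$I{\left(s \right)} = s + 2 s^{2}$ ($I{\left(s \right)} = \left(s^{2} + s^{2}\right) + s = 2 s^{2} + s = s + 2 s^{2}$)
$B{\left(J \right)} = 1$
$x{\left(m,j \right)} = \frac{1}{36}$ ($x{\left(m,j \right)} = \frac{1}{15 + 3 \left(1 + 2 \cdot 3\right)} = \frac{1}{15 + 3 \left(1 + 6\right)} = \frac{1}{15 + 3 \cdot 7} = \frac{1}{15 + 21} = \frac{1}{36}$)
$x^{2}{\left(B{\left(E{\left(5 \right)} \right)},-15 \right)} = \left(\frac{1}{36}\right)^{2} = \frac{1}{1296}$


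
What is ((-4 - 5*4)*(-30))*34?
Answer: 24480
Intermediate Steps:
((-4 - 5*4)*(-30))*34 = ((-4 - 20)*(-30))*34 = -24*(-30)*34 = 720*34 = 24480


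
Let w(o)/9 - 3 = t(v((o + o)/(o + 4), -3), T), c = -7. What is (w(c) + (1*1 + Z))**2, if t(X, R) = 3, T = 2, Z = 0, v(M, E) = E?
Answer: 3025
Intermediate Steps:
w(o) = 54 (w(o) = 27 + 9*3 = 27 + 27 = 54)
(w(c) + (1*1 + Z))**2 = (54 + (1*1 + 0))**2 = (54 + (1 + 0))**2 = (54 + 1)**2 = 55**2 = 3025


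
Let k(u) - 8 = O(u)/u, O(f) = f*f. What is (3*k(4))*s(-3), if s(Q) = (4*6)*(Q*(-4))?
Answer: 10368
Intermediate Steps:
O(f) = f²
s(Q) = -96*Q (s(Q) = 24*(-4*Q) = -96*Q)
k(u) = 8 + u (k(u) = 8 + u²/u = 8 + u)
(3*k(4))*s(-3) = (3*(8 + 4))*(-96*(-3)) = (3*12)*288 = 36*288 = 10368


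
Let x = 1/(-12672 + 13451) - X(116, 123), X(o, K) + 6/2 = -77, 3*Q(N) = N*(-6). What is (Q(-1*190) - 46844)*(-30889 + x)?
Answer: 1115145757440/779 ≈ 1.4315e+9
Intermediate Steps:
Q(N) = -2*N (Q(N) = (N*(-6))/3 = (-6*N)/3 = -2*N)
X(o, K) = -80 (X(o, K) = -3 - 77 = -80)
x = 62321/779 (x = 1/(-12672 + 13451) - 1*(-80) = 1/779 + 80 = 62321/779 ≈ 80.001)
(Q(-1*190) - 46844)*(-30889 + x) = (-(-2)*190 - 46844)*(-30889 + 62321/779) = (-2*(-190) - 46844)*(-24000210/779) = (380 - 46844)*(-24000210/779) = -46464*(-24000210/779) = 1115145757440/779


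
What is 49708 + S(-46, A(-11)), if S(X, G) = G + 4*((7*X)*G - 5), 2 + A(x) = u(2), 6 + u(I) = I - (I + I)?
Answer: 62558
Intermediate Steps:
u(I) = -6 - I (u(I) = -6 + (I - (I + I)) = -6 + (I - 2*I) = -6 - I)
A(x) = -10 (A(x) = -2 + (-6 - 1*2) = -2 + (-6 - 2) = -2 - 8 = -10)
S(X, G) = -20 + G + 28*G*X (S(X, G) = G + 4*(7*G*X - 5) = G + 4*(-5 + 7*G*X) = G + (-20 + 28*G*X) = -20 + G + 28*G*X)
49708 + S(-46, A(-11)) = 49708 + (-20 - 10 + 28*(-10)*(-46)) = 49708 + (-20 - 10 + 12880) = 49708 + 12850 = 62558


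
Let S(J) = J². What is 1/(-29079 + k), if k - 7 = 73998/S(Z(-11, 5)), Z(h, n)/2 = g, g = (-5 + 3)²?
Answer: -32/893305 ≈ -3.5822e-5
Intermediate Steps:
g = 4 (g = (-2)² = 4)
Z(h, n) = 8 (Z(h, n) = 2*4 = 8)
k = 37223/32 (k = 7 + 73998/(8²) = 7 + 73998/64 = 7 + 73998*(1/64) = 7 + 36999/32 = 37223/32 ≈ 1163.2)
1/(-29079 + k) = 1/(-29079 + 37223/32) = 1/(-893305/32) = -32/893305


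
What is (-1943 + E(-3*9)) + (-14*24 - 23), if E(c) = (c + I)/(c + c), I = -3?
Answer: -20713/9 ≈ -2301.4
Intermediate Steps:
E(c) = (-3 + c)/(2*c) (E(c) = (c - 3)/(c + c) = (-3 + c)/((2*c)) = (-3 + c)*(1/(2*c)) = (-3 + c)/(2*c))
(-1943 + E(-3*9)) + (-14*24 - 23) = (-1943 + (-3 - 3*9)/(2*((-3*9)))) + (-14*24 - 23) = (-1943 + (1/2)*(-3 - 27)/(-27)) + (-336 - 23) = (-1943 + (1/2)*(-1/27)*(-30)) - 359 = (-1943 + 5/9) - 359 = -17482/9 - 359 = -20713/9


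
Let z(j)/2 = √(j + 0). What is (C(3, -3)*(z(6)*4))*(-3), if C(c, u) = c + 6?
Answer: -216*√6 ≈ -529.09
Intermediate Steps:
C(c, u) = 6 + c
z(j) = 2*√j (z(j) = 2*√(j + 0) = 2*√j)
(C(3, -3)*(z(6)*4))*(-3) = ((6 + 3)*((2*√6)*4))*(-3) = (9*(8*√6))*(-3) = (72*√6)*(-3) = -216*√6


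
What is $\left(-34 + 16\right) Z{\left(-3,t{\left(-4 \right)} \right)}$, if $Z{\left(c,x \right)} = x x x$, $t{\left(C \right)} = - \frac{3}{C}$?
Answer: $- \frac{243}{32} \approx -7.5938$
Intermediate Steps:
$Z{\left(c,x \right)} = x^{3}$ ($Z{\left(c,x \right)} = x^{2} x = x^{3}$)
$\left(-34 + 16\right) Z{\left(-3,t{\left(-4 \right)} \right)} = \left(-34 + 16\right) \left(- \frac{3}{-4}\right)^{3} = - 18 \left(\left(-3\right) \left(- \frac{1}{4}\right)\right)^{3} = - 18 \left(\frac{3}{4}\right)^{3} = \left(-18\right) \frac{27}{64} = - \frac{243}{32}$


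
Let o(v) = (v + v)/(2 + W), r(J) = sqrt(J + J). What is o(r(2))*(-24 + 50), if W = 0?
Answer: 52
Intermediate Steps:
r(J) = sqrt(2)*sqrt(J) (r(J) = sqrt(2*J) = sqrt(2)*sqrt(J))
o(v) = v (o(v) = (v + v)/(2 + 0) = (2*v)/2 = (2*v)*(1/2) = v)
o(r(2))*(-24 + 50) = (sqrt(2)*sqrt(2))*(-24 + 50) = 2*26 = 52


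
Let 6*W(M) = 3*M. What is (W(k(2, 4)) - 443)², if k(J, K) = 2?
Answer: 195364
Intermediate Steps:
W(M) = M/2 (W(M) = (3*M)/6 = M/2)
(W(k(2, 4)) - 443)² = ((½)*2 - 443)² = (1 - 443)² = (-442)² = 195364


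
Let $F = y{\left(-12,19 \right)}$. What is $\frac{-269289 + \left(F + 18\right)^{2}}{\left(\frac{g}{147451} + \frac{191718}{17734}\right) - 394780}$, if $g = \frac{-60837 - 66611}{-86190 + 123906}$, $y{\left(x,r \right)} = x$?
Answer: $\frac{3319331423386947129}{4866685886169249433} \approx 0.68205$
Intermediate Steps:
$F = -12$
$g = - \frac{31862}{9429}$ ($g = - \frac{127448}{37716} = \left(-127448\right) \frac{1}{37716} = - \frac{31862}{9429} \approx -3.3792$)
$\frac{-269289 + \left(F + 18\right)^{2}}{\left(\frac{g}{147451} + \frac{191718}{17734}\right) - 394780} = \frac{-269289 + \left(-12 + 18\right)^{2}}{\left(- \frac{31862}{9429 \cdot 147451} + \frac{191718}{17734}\right) - 394780} = \frac{-269289 + 6^{2}}{\left(\left(- \frac{31862}{9429}\right) \frac{1}{147451} + 191718 \cdot \frac{1}{17734}\right) - 394780} = \frac{-269289 + 36}{\left(- \frac{31862}{1390315479} + \frac{95859}{8867}\right) - 394780} = - \frac{269253}{\frac{133273968981107}{12327927352293} - 394780} = - \frac{269253}{- \frac{4866685886169249433}{12327927352293}} = \left(-269253\right) \left(- \frac{12327927352293}{4866685886169249433}\right) = \frac{3319331423386947129}{4866685886169249433}$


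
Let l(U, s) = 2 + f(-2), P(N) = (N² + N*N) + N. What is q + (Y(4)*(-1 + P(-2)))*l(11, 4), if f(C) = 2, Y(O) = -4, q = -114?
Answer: -194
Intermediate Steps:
P(N) = N + 2*N² (P(N) = (N² + N²) + N = 2*N² + N = N + 2*N²)
l(U, s) = 4 (l(U, s) = 2 + 2 = 4)
q + (Y(4)*(-1 + P(-2)))*l(11, 4) = -114 - 4*(-1 - 2*(1 + 2*(-2)))*4 = -114 - 4*(-1 - 2*(1 - 4))*4 = -114 - 4*(-1 - 2*(-3))*4 = -114 - 4*(-1 + 6)*4 = -114 - 4*5*4 = -114 - 20*4 = -114 - 80 = -194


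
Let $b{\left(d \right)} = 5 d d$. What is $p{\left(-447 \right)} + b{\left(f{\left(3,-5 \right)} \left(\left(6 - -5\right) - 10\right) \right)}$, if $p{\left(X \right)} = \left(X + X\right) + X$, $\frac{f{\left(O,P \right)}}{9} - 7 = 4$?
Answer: $47664$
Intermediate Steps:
$f{\left(O,P \right)} = 99$ ($f{\left(O,P \right)} = 63 + 9 \cdot 4 = 63 + 36 = 99$)
$p{\left(X \right)} = 3 X$ ($p{\left(X \right)} = 2 X + X = 3 X$)
$b{\left(d \right)} = 5 d^{2}$
$p{\left(-447 \right)} + b{\left(f{\left(3,-5 \right)} \left(\left(6 - -5\right) - 10\right) \right)} = 3 \left(-447\right) + 5 \left(99 \left(\left(6 - -5\right) - 10\right)\right)^{2} = -1341 + 5 \left(99 \left(\left(6 + 5\right) - 10\right)\right)^{2} = -1341 + 5 \left(99 \left(11 - 10\right)\right)^{2} = -1341 + 5 \left(99 \cdot 1\right)^{2} = -1341 + 5 \cdot 99^{2} = -1341 + 5 \cdot 9801 = -1341 + 49005 = 47664$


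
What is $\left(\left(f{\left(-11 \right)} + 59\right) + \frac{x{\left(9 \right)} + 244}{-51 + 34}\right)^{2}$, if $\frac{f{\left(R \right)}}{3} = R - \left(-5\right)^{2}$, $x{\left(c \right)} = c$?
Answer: $\frac{1179396}{289} \approx 4081.0$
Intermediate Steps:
$f{\left(R \right)} = -75 + 3 R$ ($f{\left(R \right)} = 3 \left(R - \left(-5\right)^{2}\right) = 3 \left(R - 25\right) = 3 \left(-25 + R\right) = -75 + 3 R$)
$\left(\left(f{\left(-11 \right)} + 59\right) + \frac{x{\left(9 \right)} + 244}{-51 + 34}\right)^{2} = \left(\left(\left(-75 + 3 \left(-11\right)\right) + 59\right) + \frac{9 + 244}{-51 + 34}\right)^{2} = \left(\left(\left(-75 - 33\right) + 59\right) + \frac{253}{-17}\right)^{2} = \left(\left(-108 + 59\right) + 253 \left(- \frac{1}{17}\right)\right)^{2} = \left(-49 - \frac{253}{17}\right)^{2} = \left(- \frac{1086}{17}\right)^{2} = \frac{1179396}{289}$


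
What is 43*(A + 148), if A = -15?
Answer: 5719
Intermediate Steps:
43*(A + 148) = 43*(-15 + 148) = 43*133 = 5719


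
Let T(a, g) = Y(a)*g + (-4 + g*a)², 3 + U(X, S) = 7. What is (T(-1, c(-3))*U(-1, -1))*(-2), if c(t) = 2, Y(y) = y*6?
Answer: -192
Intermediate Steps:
Y(y) = 6*y
U(X, S) = 4 (U(X, S) = -3 + 7 = 4)
T(a, g) = (-4 + a*g)² + 6*a*g (T(a, g) = (6*a)*g + (-4 + g*a)² = 6*a*g + (-4 + a*g)² = (-4 + a*g)² + 6*a*g)
(T(-1, c(-3))*U(-1, -1))*(-2) = (((-4 - 1*2)² + 6*(-1)*2)*4)*(-2) = (((-4 - 2)² - 12)*4)*(-2) = (((-6)² - 12)*4)*(-2) = ((36 - 12)*4)*(-2) = (24*4)*(-2) = 96*(-2) = -192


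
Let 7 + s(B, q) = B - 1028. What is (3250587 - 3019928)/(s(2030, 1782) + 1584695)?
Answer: 230659/1585690 ≈ 0.14546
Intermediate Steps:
s(B, q) = -1035 + B (s(B, q) = -7 + (B - 1028) = -7 + (-1028 + B) = -1035 + B)
(3250587 - 3019928)/(s(2030, 1782) + 1584695) = (3250587 - 3019928)/((-1035 + 2030) + 1584695) = 230659/(995 + 1584695) = 230659/1585690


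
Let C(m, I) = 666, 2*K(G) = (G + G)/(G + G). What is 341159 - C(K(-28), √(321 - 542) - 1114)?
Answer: 340493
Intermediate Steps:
K(G) = ½ (K(G) = ((G + G)/(G + G))/2 = ((2*G)/((2*G)))/2 = ((2*G)*(1/(2*G)))/2 = (½)*1 = ½)
341159 - C(K(-28), √(321 - 542) - 1114) = 341159 - 1*666 = 341159 - 666 = 340493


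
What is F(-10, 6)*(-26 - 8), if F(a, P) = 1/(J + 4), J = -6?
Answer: 17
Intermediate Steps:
F(a, P) = -½ (F(a, P) = 1/(-6 + 4) = 1/(-2) = -½)
F(-10, 6)*(-26 - 8) = -(-26 - 8)/2 = -½*(-34) = 17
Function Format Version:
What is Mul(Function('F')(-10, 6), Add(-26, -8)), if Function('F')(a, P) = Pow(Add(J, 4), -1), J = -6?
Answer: 17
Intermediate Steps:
Function('F')(a, P) = Rational(-1, 2) (Function('F')(a, P) = Pow(Add(-6, 4), -1) = Pow(-2, -1) = Rational(-1, 2))
Mul(Function('F')(-10, 6), Add(-26, -8)) = Mul(Rational(-1, 2), Add(-26, -8)) = Mul(Rational(-1, 2), -34) = 17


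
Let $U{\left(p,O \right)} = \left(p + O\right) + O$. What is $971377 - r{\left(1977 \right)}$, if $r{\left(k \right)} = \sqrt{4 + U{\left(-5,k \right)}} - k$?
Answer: $973354 - \sqrt{3953} \approx 9.7329 \cdot 10^{5}$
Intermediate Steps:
$U{\left(p,O \right)} = p + 2 O$ ($U{\left(p,O \right)} = \left(O + p\right) + O = p + 2 O$)
$r{\left(k \right)} = \sqrt{-1 + 2 k} - k$ ($r{\left(k \right)} = \sqrt{4 + \left(-5 + 2 k\right)} - k = \sqrt{-1 + 2 k} - k$)
$971377 - r{\left(1977 \right)} = 971377 - \left(\sqrt{-1 + 2 \cdot 1977} - 1977\right) = 971377 - \left(\sqrt{-1 + 3954} - 1977\right) = 971377 - \left(\sqrt{3953} - 1977\right) = 971377 - \left(-1977 + \sqrt{3953}\right) = 971377 + \left(1977 - \sqrt{3953}\right) = 973354 - \sqrt{3953}$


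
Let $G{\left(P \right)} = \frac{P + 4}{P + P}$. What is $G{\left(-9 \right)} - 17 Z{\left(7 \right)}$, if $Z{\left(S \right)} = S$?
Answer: $- \frac{2137}{18} \approx -118.72$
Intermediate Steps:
$G{\left(P \right)} = \frac{4 + P}{2 P}$
$G{\left(-9 \right)} - 17 Z{\left(7 \right)} = \frac{4 - 9}{2 \left(-9\right)} - 119 = \frac{1}{2} \left(- \frac{1}{9}\right) \left(-5\right) - 119 = \frac{5}{18} - 119 = - \frac{2137}{18}$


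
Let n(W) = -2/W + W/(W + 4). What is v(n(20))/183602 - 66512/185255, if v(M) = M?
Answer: -36634801111/102039565530 ≈ -0.35903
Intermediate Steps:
n(W) = -2/W + W/(4 + W)
v(n(20))/183602 - 66512/185255 = ((-8 + 20**2 - 2*20)/(20*(4 + 20)))/183602 - 66512/185255 = ((1/20)*(-8 + 400 - 40)/24)*(1/183602) - 66512*1/185255 = ((1/20)*(1/24)*352)*(1/183602) - 66512/185255 = (11/15)*(1/183602) - 66512/185255 = 11/2754030 - 66512/185255 = -36634801111/102039565530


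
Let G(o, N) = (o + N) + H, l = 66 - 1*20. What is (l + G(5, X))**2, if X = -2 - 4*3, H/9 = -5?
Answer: 64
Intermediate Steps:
l = 46 (l = 66 - 20 = 46)
H = -45 (H = 9*(-5) = -45)
X = -14 (X = -2 - 12 = -14)
G(o, N) = -45 + N + o (G(o, N) = (o + N) - 45 = (N + o) - 45 = -45 + N + o)
(l + G(5, X))**2 = (46 + (-45 - 14 + 5))**2 = (46 - 54)**2 = (-8)**2 = 64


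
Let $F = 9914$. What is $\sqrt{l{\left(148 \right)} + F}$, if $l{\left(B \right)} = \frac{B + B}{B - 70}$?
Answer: $\frac{\sqrt{15084966}}{39} \approx 99.588$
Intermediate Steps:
$l{\left(B \right)} = \frac{2 B}{-70 + B}$
$\sqrt{l{\left(148 \right)} + F} = \sqrt{2 \cdot 148 \frac{1}{-70 + 148} + 9914} = \sqrt{2 \cdot 148 \cdot \frac{1}{78} + 9914} = \sqrt{\frac{148}{39} + 9914} = \sqrt{\frac{386794}{39}} = \frac{\sqrt{15084966}}{39}$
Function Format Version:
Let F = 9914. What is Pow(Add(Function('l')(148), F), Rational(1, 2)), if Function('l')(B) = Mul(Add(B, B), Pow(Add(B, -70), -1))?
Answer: Mul(Rational(1, 39), Pow(15084966, Rational(1, 2))) ≈ 99.588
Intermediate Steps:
Function('l')(B) = Mul(2, B, Pow(Add(-70, B), -1)) (Function('l')(B) = Mul(Mul(2, B), Pow(Add(-70, B), -1)) = Mul(2, B, Pow(Add(-70, B), -1)))
Pow(Add(Function('l')(148), F), Rational(1, 2)) = Pow(Add(Mul(2, 148, Pow(Add(-70, 148), -1)), 9914), Rational(1, 2)) = Pow(Add(Mul(2, 148, Pow(78, -1)), 9914), Rational(1, 2)) = Pow(Add(Mul(2, 148, Rational(1, 78)), 9914), Rational(1, 2)) = Pow(Add(Rational(148, 39), 9914), Rational(1, 2)) = Pow(Rational(386794, 39), Rational(1, 2)) = Mul(Rational(1, 39), Pow(15084966, Rational(1, 2)))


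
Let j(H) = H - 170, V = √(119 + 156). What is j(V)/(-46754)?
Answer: 85/23377 - 5*√11/46754 ≈ 0.0032814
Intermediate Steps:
V = 5*√11 (V = √275 = 5*√11 ≈ 16.583)
j(H) = -170 + H
j(V)/(-46754) = (-170 + 5*√11)/(-46754) = (-170 + 5*√11)*(-1/46754) = 85/23377 - 5*√11/46754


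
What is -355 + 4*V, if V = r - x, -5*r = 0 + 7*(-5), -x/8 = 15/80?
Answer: -321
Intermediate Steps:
x = -3/2 (x = -120/80 = -8*3/16 = -3/2 ≈ -1.5000)
r = 7 (r = -(0 + 7*(-5))/5 = -(0 - 35)/5 = -⅕*(-35) = 7)
V = 17/2 (V = 7 - 1*(-3/2) = 7 + 3/2 = 17/2 ≈ 8.5000)
-355 + 4*V = -355 + 4*(17/2) = -355 + 34 = -321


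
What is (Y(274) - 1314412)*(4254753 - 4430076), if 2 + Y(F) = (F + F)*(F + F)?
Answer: 177796807530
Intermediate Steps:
Y(F) = -2 + 4*F**2 (Y(F) = -2 + (F + F)*(F + F) = -2 + (2*F)*(2*F) = -2 + 4*F**2)
(Y(274) - 1314412)*(4254753 - 4430076) = ((-2 + 4*274**2) - 1314412)*(4254753 - 4430076) = ((-2 + 4*75076) - 1314412)*(-175323) = ((-2 + 300304) - 1314412)*(-175323) = (300302 - 1314412)*(-175323) = -1014110*(-175323) = 177796807530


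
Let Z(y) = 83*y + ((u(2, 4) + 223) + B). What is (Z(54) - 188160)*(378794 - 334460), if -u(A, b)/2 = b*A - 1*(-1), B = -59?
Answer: -8136707688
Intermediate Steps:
u(A, b) = -2 - 2*A*b (u(A, b) = -2*(b*A - 1*(-1)) = -2*(A*b + 1) = -2*(1 + A*b) = -2 - 2*A*b)
Z(y) = 146 + 83*y (Z(y) = 83*y + (((-2 - 2*2*4) + 223) - 59) = 83*y + (((-2 - 16) + 223) - 59) = 83*y + ((-18 + 223) - 59) = 83*y + (205 - 59) = 83*y + 146 = 146 + 83*y)
(Z(54) - 188160)*(378794 - 334460) = ((146 + 83*54) - 188160)*(378794 - 334460) = ((146 + 4482) - 188160)*44334 = (4628 - 188160)*44334 = -183532*44334 = -8136707688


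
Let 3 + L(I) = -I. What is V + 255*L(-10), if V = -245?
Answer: 1540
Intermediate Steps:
L(I) = -3 - I
V + 255*L(-10) = -245 + 255*(-3 - 1*(-10)) = -245 + 255*(-3 + 10) = -245 + 255*7 = -245 + 1785 = 1540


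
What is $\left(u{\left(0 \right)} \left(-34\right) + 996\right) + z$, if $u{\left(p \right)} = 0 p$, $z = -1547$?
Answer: $-551$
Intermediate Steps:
$u{\left(p \right)} = 0$
$\left(u{\left(0 \right)} \left(-34\right) + 996\right) + z = \left(0 \left(-34\right) + 996\right) - 1547 = \left(0 + 996\right) - 1547 = 996 - 1547 = -551$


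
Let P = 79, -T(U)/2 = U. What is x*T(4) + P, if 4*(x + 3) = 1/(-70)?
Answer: 3606/35 ≈ 103.03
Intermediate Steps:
T(U) = -2*U
x = -841/280 (x = -3 + (¼)/(-70) = -3 + (¼)*(-1/70) = -3 - 1/280 = -841/280 ≈ -3.0036)
x*T(4) + P = -(-841)*4/140 + 79 = -841/280*(-8) + 79 = 841/35 + 79 = 3606/35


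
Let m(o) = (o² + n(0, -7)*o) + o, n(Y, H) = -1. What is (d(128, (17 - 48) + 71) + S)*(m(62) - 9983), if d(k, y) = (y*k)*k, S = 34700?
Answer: -4236278340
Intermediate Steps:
d(k, y) = y*k² (d(k, y) = (k*y)*k = y*k²)
m(o) = o² (m(o) = (o² - o) + o = o²)
(d(128, (17 - 48) + 71) + S)*(m(62) - 9983) = (((17 - 48) + 71)*128² + 34700)*(62² - 9983) = ((-31 + 71)*16384 + 34700)*(3844 - 9983) = (40*16384 + 34700)*(-6139) = (655360 + 34700)*(-6139) = 690060*(-6139) = -4236278340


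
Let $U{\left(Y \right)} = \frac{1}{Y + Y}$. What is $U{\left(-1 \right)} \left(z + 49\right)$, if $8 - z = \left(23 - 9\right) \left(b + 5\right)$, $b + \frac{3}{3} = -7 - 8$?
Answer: $- \frac{211}{2} \approx -105.5$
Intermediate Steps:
$b = -16$ ($b = -1 - 15 = -16$)
$U{\left(Y \right)} = \frac{1}{2 Y}$
$z = 162$ ($z = 8 - \left(23 - 9\right) \left(-16 + 5\right) = 8 - 14 \left(-11\right) = 8 - -154 = 8 + 154 = 162$)
$U{\left(-1 \right)} \left(z + 49\right) = \frac{1}{2 \left(-1\right)} \left(162 + 49\right) = \frac{1}{2} \left(-1\right) 211 = \left(- \frac{1}{2}\right) 211 = - \frac{211}{2}$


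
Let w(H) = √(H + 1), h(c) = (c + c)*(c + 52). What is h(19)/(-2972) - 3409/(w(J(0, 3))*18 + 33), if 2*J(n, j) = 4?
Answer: -55776125/57954 + 6818*√3/13 ≈ -54.027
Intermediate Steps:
J(n, j) = 2 (J(n, j) = (½)*4 = 2)
h(c) = 2*c*(52 + c) (h(c) = (2*c)*(52 + c) = 2*c*(52 + c))
w(H) = √(1 + H)
h(19)/(-2972) - 3409/(w(J(0, 3))*18 + 33) = (2*19*(52 + 19))/(-2972) - 3409/(√(1 + 2)*18 + 33) = (2*19*71)*(-1/2972) - 3409/(√3*18 + 33) = 2698*(-1/2972) - 3409/(18*√3 + 33) = -1349/1486 - 3409/(33 + 18*√3)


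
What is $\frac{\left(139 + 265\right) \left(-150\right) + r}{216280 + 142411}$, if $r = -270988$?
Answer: $- \frac{331588}{358691} \approx -0.92444$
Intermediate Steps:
$\frac{\left(139 + 265\right) \left(-150\right) + r}{216280 + 142411} = \frac{\left(139 + 265\right) \left(-150\right) - 270988}{216280 + 142411} = \frac{404 \left(-150\right) - 270988}{358691} = \left(-60600 - 270988\right) \frac{1}{358691} = \left(-331588\right) \frac{1}{358691} = - \frac{331588}{358691}$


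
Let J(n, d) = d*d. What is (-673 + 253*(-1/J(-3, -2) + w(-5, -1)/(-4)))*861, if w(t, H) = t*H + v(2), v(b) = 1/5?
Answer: -18341883/20 ≈ -9.1709e+5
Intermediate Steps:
v(b) = ⅕
J(n, d) = d²
w(t, H) = ⅕ + H*t (w(t, H) = t*H + ⅕ = H*t + ⅕ = ⅕ + H*t)
(-673 + 253*(-1/J(-3, -2) + w(-5, -1)/(-4)))*861 = (-673 + 253*(-1/((-2)²) + (⅕ - 1*(-5))/(-4)))*861 = (-673 + 253*(-1/4 + (⅕ + 5)*(-¼)))*861 = (-673 + 253*(-1*¼ + (26/5)*(-¼)))*861 = (-673 + 253*(-¼ - 13/10))*861 = (-673 + 253*(-31/20))*861 = (-673 - 7843/20)*861 = -21303/20*861 = -18341883/20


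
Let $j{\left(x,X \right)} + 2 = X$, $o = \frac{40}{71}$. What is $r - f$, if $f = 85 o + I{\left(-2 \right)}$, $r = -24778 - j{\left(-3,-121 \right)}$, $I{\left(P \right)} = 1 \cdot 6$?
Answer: $- \frac{1754331}{71} \approx -24709.0$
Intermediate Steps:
$o = \frac{40}{71}$ ($o = 40 \cdot \frac{1}{71} = \frac{40}{71} \approx 0.56338$)
$I{\left(P \right)} = 6$
$j{\left(x,X \right)} = -2 + X$
$r = -24655$ ($r = -24778 - \left(-2 - 121\right) = -24778 - -123 = -24778 + 123 = -24655$)
$f = \frac{3826}{71}$ ($f = 85 \cdot \frac{40}{71} + 6 = \frac{3400}{71} + 6 = \frac{3826}{71} \approx 53.887$)
$r - f = -24655 - \frac{3826}{71} = - \frac{1754331}{71}$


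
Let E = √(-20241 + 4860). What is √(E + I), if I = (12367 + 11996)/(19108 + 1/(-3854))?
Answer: √(6914637427029462 + 16269534559972083*I*√1709)/73642231 ≈ 7.9152 + 7.8343*I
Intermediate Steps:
I = 93895002/73642231 (I = 24363/(19108 - 1/3854) = 24363/(73642231/3854) = 24363*(3854/73642231) = 93895002/73642231 ≈ 1.2750)
E = 3*I*√1709 (E = √(-15381) = 3*I*√1709 ≈ 124.02*I)
√(E + I) = √(3*I*√1709 + 93895002/73642231) = √(93895002/73642231 + 3*I*√1709)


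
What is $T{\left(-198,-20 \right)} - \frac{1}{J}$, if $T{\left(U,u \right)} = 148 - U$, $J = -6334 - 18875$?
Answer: $\frac{8722315}{25209} \approx 346.0$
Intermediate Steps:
$J = -25209$ ($J = -6334 - 18875 = -25209$)
$T{\left(-198,-20 \right)} - \frac{1}{J} = \left(148 - -198\right) - \frac{1}{-25209} = \left(148 + 198\right) - - \frac{1}{25209} = 346 + \frac{1}{25209} = \frac{8722315}{25209}$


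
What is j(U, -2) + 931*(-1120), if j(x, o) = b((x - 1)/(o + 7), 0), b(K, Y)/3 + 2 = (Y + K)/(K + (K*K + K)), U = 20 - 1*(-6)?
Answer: -7299079/7 ≈ -1.0427e+6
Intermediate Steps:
U = 26 (U = 20 + 6 = 26)
b(K, Y) = -6 + 3*(K + Y)/(K² + 2*K) (b(K, Y) = -6 + 3*((Y + K)/(K + (K*K + K))) = -6 + 3*((K + Y)/(K + (K² + K))) = -6 + 3*((K + Y)/(K + (K + K²))) = -6 + 3*((K + Y)/(K² + 2*K)) = -6 + 3*(K + Y)/(K² + 2*K))
j(x, o) = 3*(7 + o)*(-3*(-1 + x)/(7 + o) - 2*(-1 + x)²/(7 + o)²)/((-1 + x)*(2 + (-1 + x)/(7 + o))) (j(x, o) = 3*(0 - 3*(x - 1)/(o + 7) - 2*(x - 1)²/(o + 7)²)/((((x - 1)/(o + 7)))*(2 + (x - 1)/(o + 7))) = 3*(0 - 3*(-1 + x)/(7 + o) - 2*(-1 + x)²/(7 + o)²)/((((-1 + x)/(7 + o)))*(2 + (-1 + x)/(7 + o))) = 3*((7 + o)/(-1 + x))*(0 - 3*(-1 + x)/(7 + o) - 2*(-1 + x)²/(7 + o)²)/(2 + (-1 + x)/(7 + o)) = 3*((7 + o)/(-1 + x))*(-3*(-1 + x)/(7 + o) - 2*(-1 + x)²/(7 + o)²)/(2 + (-1 + x)/(7 + o)) = 3*(7 + o)*(-3*(-1 + x)/(7 + o) - 2*(-1 + x)²/(7 + o)²)/((-1 + x)*(2 + (-1 + x)/(7 + o))))
j(U, -2) + 931*(-1120) = 3*(-19 - 3*(-2) - 2*26)/(13 + 26 + 2*(-2)) + 931*(-1120) = 3*(-19 + 6 - 52)/(13 + 26 - 4) - 1042720 = 3*(-65)/35 - 1042720 = 3*(1/35)*(-65) - 1042720 = -39/7 - 1042720 = -7299079/7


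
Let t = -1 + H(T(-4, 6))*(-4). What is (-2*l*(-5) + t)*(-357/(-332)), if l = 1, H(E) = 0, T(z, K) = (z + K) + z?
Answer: 3213/332 ≈ 9.6777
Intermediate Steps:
T(z, K) = K + 2*z (T(z, K) = (K + z) + z = K + 2*z)
t = -1 (t = -1 + 0*(-4) = -1 + 0 = -1)
(-2*l*(-5) + t)*(-357/(-332)) = (-2*(-5) - 1)*(-357/(-332)) = (-2*(-5) - 1)*(-357*(-1/332)) = (10 - 1)*(357/332) = 9*(357/332) = 3213/332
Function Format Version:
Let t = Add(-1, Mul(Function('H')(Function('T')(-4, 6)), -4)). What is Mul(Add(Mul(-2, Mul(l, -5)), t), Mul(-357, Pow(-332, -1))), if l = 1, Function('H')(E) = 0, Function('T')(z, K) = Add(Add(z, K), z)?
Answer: Rational(3213, 332) ≈ 9.6777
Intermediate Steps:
Function('T')(z, K) = Add(K, Mul(2, z)) (Function('T')(z, K) = Add(Add(K, z), z) = Add(K, Mul(2, z)))
t = -1 (t = Add(-1, Mul(0, -4)) = Add(-1, 0) = -1)
Mul(Add(Mul(-2, Mul(l, -5)), t), Mul(-357, Pow(-332, -1))) = Mul(Add(Mul(-2, Mul(1, -5)), -1), Mul(-357, Pow(-332, -1))) = Mul(Add(Mul(-2, -5), -1), Mul(-357, Rational(-1, 332))) = Mul(Add(10, -1), Rational(357, 332)) = Mul(9, Rational(357, 332)) = Rational(3213, 332)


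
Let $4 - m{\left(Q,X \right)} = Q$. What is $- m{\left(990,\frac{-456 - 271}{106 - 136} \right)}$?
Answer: $986$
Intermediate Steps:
$m{\left(Q,X \right)} = 4 - Q$
$- m{\left(990,\frac{-456 - 271}{106 - 136} \right)} = - (4 - 990) = \left(-1\right) \left(-986\right) = 986$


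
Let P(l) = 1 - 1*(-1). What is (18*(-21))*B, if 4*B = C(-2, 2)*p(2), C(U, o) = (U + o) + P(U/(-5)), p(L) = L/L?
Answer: -189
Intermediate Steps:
p(L) = 1
P(l) = 2 (P(l) = 1 + 1 = 2)
C(U, o) = 2 + U + o (C(U, o) = (U + o) + 2 = 2 + U + o)
B = ½ (B = ((2 - 2 + 2)*1)/4 = (2*1)/4 = (¼)*2 = ½ ≈ 0.50000)
(18*(-21))*B = (18*(-21))*(½) = -378*½ = -189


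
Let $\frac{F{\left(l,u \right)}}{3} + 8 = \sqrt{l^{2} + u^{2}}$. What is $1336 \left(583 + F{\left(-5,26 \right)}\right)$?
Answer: $746824 + 4008 \sqrt{701} \approx 8.5294 \cdot 10^{5}$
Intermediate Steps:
$F{\left(l,u \right)} = -24 + 3 \sqrt{l^{2} + u^{2}}$
$1336 \left(583 + F{\left(-5,26 \right)}\right) = 1336 \left(583 - \left(24 - 3 \sqrt{\left(-5\right)^{2} + 26^{2}}\right)\right) = 1336 \left(583 - \left(24 - 3 \sqrt{25 + 676}\right)\right) = 1336 \left(583 - \left(24 - 3 \sqrt{701}\right)\right) = 1336 \left(559 + 3 \sqrt{701}\right) = 746824 + 4008 \sqrt{701}$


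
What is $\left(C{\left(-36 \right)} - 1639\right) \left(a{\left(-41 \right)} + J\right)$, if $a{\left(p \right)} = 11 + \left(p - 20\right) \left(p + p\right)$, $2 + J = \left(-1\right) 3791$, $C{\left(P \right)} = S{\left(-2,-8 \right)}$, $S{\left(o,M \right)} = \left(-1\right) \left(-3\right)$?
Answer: $-1995920$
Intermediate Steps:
$S{\left(o,M \right)} = 3$
$C{\left(P \right)} = 3$
$J = -3793$ ($J = -2 - 3791 = -3793$)
$a{\left(p \right)} = 11 + 2 p \left(-20 + p\right)$ ($a{\left(p \right)} = 11 + \left(-20 + p\right) 2 p = 11 + 2 p \left(-20 + p\right)$)
$\left(C{\left(-36 \right)} - 1639\right) \left(a{\left(-41 \right)} + J\right) = \left(3 - 1639\right) \left(\left(11 - -1640 + 2 \left(-41\right)^{2}\right) - 3793\right) = - 1636 \left(\left(11 + 1640 + 2 \cdot 1681\right) - 3793\right) = - 1636 \left(\left(11 + 1640 + 3362\right) - 3793\right) = - 1636 \left(5013 - 3793\right) = \left(-1636\right) 1220 = -1995920$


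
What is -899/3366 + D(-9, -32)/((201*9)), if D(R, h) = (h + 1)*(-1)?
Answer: -169105/676566 ≈ -0.24995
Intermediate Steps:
D(R, h) = -1 - h (D(R, h) = (1 + h)*(-1) = -1 - h)
-899/3366 + D(-9, -32)/((201*9)) = -899/3366 + (-1 - 1*(-32))/((201*9)) = -899*1/3366 + (-1 + 32)/1809 = -899/3366 + 31*(1/1809) = -899/3366 + 31/1809 = -169105/676566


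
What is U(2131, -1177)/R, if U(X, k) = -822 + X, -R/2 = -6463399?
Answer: 1309/12926798 ≈ 0.00010126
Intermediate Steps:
R = 12926798 (R = -2*(-6463399) = 12926798)
U(2131, -1177)/R = (-822 + 2131)/12926798 = 1309*(1/12926798) = 1309/12926798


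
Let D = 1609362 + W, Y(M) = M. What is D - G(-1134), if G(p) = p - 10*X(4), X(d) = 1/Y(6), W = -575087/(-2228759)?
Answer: 10768235232448/6686277 ≈ 1.6105e+6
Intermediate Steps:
W = 575087/2228759 (W = -575087*(-1/2228759) = 575087/2228759 ≈ 0.25803)
X(d) = ⅙ (X(d) = 1/6 = ⅙)
G(p) = -5/3 + p (G(p) = p - 10*⅙ = p - 5/3 = -5/3 + p)
D = 3586880616845/2228759 (D = 1609362 + 575087/2228759 = 3586880616845/2228759 ≈ 1.6094e+6)
D - G(-1134) = 3586880616845/2228759 - (-5/3 - 1134) = 3586880616845/2228759 - 1*(-3407/3) = 3586880616845/2228759 + 3407/3 = 10768235232448/6686277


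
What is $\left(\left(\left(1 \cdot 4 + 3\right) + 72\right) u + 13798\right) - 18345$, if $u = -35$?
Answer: $-7312$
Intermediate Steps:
$\left(\left(\left(1 \cdot 4 + 3\right) + 72\right) u + 13798\right) - 18345 = \left(\left(\left(1 \cdot 4 + 3\right) + 72\right) \left(-35\right) + 13798\right) - 18345 = \left(\left(\left(4 + 3\right) + 72\right) \left(-35\right) + 13798\right) - 18345 = \left(\left(7 + 72\right) \left(-35\right) + 13798\right) - 18345 = \left(79 \left(-35\right) + 13798\right) - 18345 = \left(-2765 + 13798\right) - 18345 = 11033 - 18345 = -7312$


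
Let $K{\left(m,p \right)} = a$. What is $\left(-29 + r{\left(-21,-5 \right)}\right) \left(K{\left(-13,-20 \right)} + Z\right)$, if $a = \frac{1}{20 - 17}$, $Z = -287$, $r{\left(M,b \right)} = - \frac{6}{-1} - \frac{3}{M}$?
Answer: $\frac{137600}{21} \approx 6552.4$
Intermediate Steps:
$r{\left(M,b \right)} = 6 - \frac{3}{M}$ ($r{\left(M,b \right)} = \left(-6\right) \left(-1\right) - \frac{3}{M} = 6 - \frac{3}{M}$)
$a = \frac{1}{3} \approx 0.33333$
$K{\left(m,p \right)} = \frac{1}{3}$
$\left(-29 + r{\left(-21,-5 \right)}\right) \left(K{\left(-13,-20 \right)} + Z\right) = \left(-29 + \left(6 - \frac{3}{-21}\right)\right) \left(\frac{1}{3} - 287\right) = \left(-29 + \left(6 - - \frac{1}{7}\right)\right) \left(- \frac{860}{3}\right) = \left(-29 + \left(6 + \frac{1}{7}\right)\right) \left(- \frac{860}{3}\right) = \left(-29 + \frac{43}{7}\right) \left(- \frac{860}{3}\right) = \left(- \frac{160}{7}\right) \left(- \frac{860}{3}\right) = \frac{137600}{21}$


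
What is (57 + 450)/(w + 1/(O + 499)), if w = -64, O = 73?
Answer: -290004/36607 ≈ -7.9221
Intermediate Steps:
(57 + 450)/(w + 1/(O + 499)) = (57 + 450)/(-64 + 1/(73 + 499)) = 507/(-64 + 1/572) = 507/(-36607/572) = 507*(-572/36607) = -290004/36607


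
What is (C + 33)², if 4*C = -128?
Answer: 1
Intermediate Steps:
C = -32 (C = (¼)*(-128) = -32)
(C + 33)² = (-32 + 33)² = 1² = 1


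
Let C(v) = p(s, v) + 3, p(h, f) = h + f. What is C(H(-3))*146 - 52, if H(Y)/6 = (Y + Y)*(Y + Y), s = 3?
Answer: 32360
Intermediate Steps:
p(h, f) = f + h
H(Y) = 24*Y**2 (H(Y) = 6*((Y + Y)*(Y + Y)) = 6*((2*Y)*(2*Y)) = 6*(4*Y**2) = 24*Y**2)
C(v) = 6 + v (C(v) = (v + 3) + 3 = (3 + v) + 3 = 6 + v)
C(H(-3))*146 - 52 = (6 + 24*(-3)**2)*146 - 52 = (6 + 24*9)*146 - 52 = (6 + 216)*146 - 52 = 222*146 - 52 = 32412 - 52 = 32360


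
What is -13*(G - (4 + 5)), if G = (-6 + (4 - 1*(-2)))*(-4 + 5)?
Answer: 117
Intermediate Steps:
G = 0 (G = (-6 + (4 + 2))*1 = (-6 + 6)*1 = 0*1 = 0)
-13*(G - (4 + 5)) = -13*(0 - (4 + 5)) = -13*(0 - 1*9) = -13*(0 - 9) = -13*(-9) = 117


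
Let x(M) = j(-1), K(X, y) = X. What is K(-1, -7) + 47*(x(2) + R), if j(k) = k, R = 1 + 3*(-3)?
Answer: -424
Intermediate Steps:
R = -8 (R = 1 - 9 = -8)
x(M) = -1
K(-1, -7) + 47*(x(2) + R) = -1 + 47*(-1 - 8) = -1 + 47*(-9) = -1 - 423 = -424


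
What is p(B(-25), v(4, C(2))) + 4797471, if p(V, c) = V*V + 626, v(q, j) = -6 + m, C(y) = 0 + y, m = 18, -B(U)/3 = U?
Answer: 4803722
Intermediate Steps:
B(U) = -3*U
C(y) = y
v(q, j) = 12 (v(q, j) = -6 + 18 = 12)
p(V, c) = 626 + V**2 (p(V, c) = V**2 + 626 = 626 + V**2)
p(B(-25), v(4, C(2))) + 4797471 = (626 + (-3*(-25))**2) + 4797471 = (626 + 75**2) + 4797471 = (626 + 5625) + 4797471 = 6251 + 4797471 = 4803722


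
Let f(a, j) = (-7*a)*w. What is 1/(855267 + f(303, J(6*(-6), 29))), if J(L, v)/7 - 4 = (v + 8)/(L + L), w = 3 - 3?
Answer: 1/855267 ≈ 1.1692e-6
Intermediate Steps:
w = 0
J(L, v) = 28 + 7*(8 + v)/(2*L) (J(L, v) = 28 + 7*((v + 8)/(L + L)) = 28 + 7*((8 + v)/((2*L))) = 28 + 7*((8 + v)*(1/(2*L))) = 28 + 7*((8 + v)/(2*L)) = 28 + 7*(8 + v)/(2*L))
f(a, j) = 0 (f(a, j) = -7*a*0 = 0)
1/(855267 + f(303, J(6*(-6), 29))) = 1/(855267 + 0) = 1/855267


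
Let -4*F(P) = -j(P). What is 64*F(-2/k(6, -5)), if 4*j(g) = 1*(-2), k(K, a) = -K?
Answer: -8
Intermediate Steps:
j(g) = -1/2 (j(g) = (1*(-2))/4 = (1/4)*(-2) = -1/2)
F(P) = -1/8 (F(P) = -(-1)*(-1)/(4*2) = -1/4*1/2 = -1/8)
64*F(-2/k(6, -5)) = 64*(-1/8) = -8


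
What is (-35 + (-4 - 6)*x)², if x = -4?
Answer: 25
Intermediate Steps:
(-35 + (-4 - 6)*x)² = (-35 + (-4 - 6)*(-4))² = (-35 - 10*(-4))² = (-35 + 40)² = 5² = 25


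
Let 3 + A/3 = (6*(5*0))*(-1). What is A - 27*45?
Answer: -1224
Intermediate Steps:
A = -9 (A = -9 + 3*((6*(5*0))*(-1)) = -9 + 3*((6*0)*(-1)) = -9 + 3*(0*(-1)) = -9 + 3*0 = -9 + 0 = -9)
A - 27*45 = -9 - 27*45 = -9 - 1215 = -1224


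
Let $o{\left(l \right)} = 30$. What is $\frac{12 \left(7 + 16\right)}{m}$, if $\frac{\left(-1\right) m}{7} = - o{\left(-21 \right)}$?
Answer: $\frac{46}{35} \approx 1.3143$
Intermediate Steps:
$m = 210$ ($m = - 7 \left(\left(-1\right) 30\right) = \left(-7\right) \left(-30\right) = 210$)
$\frac{12 \left(7 + 16\right)}{m} = \frac{12 \left(7 + 16\right)}{210} = 12 \cdot 23 \cdot \frac{1}{210} = 276 \cdot \frac{1}{210} = \frac{46}{35}$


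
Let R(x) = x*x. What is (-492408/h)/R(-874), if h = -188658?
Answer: 6839/2001546089 ≈ 3.4169e-6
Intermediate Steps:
R(x) = x²
(-492408/h)/R(-874) = (-492408/(-188658))/((-874)²) = -492408*(-1/188658)/763876 = (27356/10481)*(1/763876) = 6839/2001546089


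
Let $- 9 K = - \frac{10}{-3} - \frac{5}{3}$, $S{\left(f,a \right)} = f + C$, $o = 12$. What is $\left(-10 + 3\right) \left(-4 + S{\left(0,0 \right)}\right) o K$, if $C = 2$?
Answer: $- \frac{280}{9} \approx -31.111$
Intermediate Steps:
$S{\left(f,a \right)} = 2 + f$ ($S{\left(f,a \right)} = f + 2 = 2 + f$)
$K = - \frac{5}{27}$ ($K = - \frac{- \frac{10}{-3} - \frac{5}{3}}{9} = - \frac{\left(-10\right) \left(- \frac{1}{3}\right) - \frac{5}{3}}{9} = - \frac{\frac{10}{3} - \frac{5}{3}}{9} = \left(- \frac{1}{9}\right) \frac{5}{3} = - \frac{5}{27} \approx -0.18519$)
$\left(-10 + 3\right) \left(-4 + S{\left(0,0 \right)}\right) o K = \left(-10 + 3\right) \left(-4 + \left(2 + 0\right)\right) 12 \left(- \frac{5}{27}\right) = - 7 \left(-4 + 2\right) 12 \left(- \frac{5}{27}\right) = \left(-7\right) \left(-2\right) 12 \left(- \frac{5}{27}\right) = 14 \cdot 12 \left(- \frac{5}{27}\right) = 168 \left(- \frac{5}{27}\right) = - \frac{280}{9}$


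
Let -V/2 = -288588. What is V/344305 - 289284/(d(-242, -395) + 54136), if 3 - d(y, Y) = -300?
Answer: -68181043356/18743619895 ≈ -3.6376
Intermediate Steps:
V = 577176 (V = -2*(-288588) = 577176)
d(y, Y) = 303 (d(y, Y) = 3 - 1*(-300) = 3 + 300 = 303)
V/344305 - 289284/(d(-242, -395) + 54136) = 577176/344305 - 289284/(303 + 54136) = 577176*(1/344305) - 289284/54439 = 577176/344305 - 289284*1/54439 = 577176/344305 - 289284/54439 = -68181043356/18743619895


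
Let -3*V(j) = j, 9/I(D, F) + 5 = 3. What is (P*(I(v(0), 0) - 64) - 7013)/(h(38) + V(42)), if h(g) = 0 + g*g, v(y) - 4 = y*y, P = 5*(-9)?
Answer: -7861/2860 ≈ -2.7486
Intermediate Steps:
P = -45
v(y) = 4 + y² (v(y) = 4 + y*y = 4 + y²)
I(D, F) = -9/2 (I(D, F) = 9/(-5 + 3) = 9/(-2) = 9*(-½) = -9/2)
V(j) = -j/3
h(g) = g² (h(g) = 0 + g² = g²)
(P*(I(v(0), 0) - 64) - 7013)/(h(38) + V(42)) = (-45*(-9/2 - 64) - 7013)/(38² - ⅓*42) = (-45*(-137/2) - 7013)/(1444 - 14) = (6165/2 - 7013)/1430 = -7861/2*1/1430 = -7861/2860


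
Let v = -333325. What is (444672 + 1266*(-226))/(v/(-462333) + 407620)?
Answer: 73305671148/188456510785 ≈ 0.38898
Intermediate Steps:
(444672 + 1266*(-226))/(v/(-462333) + 407620) = (444672 + 1266*(-226))/(-333325/(-462333) + 407620) = (444672 - 286116)/(-333325*(-1/462333) + 407620) = 158556/(333325/462333 + 407620) = 158556/(188456510785/462333) = 158556*(462333/188456510785) = 73305671148/188456510785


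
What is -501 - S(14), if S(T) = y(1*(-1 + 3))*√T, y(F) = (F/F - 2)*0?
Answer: -501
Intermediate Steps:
y(F) = 0 (y(F) = (1 - 2)*0 = -1*0 = 0)
S(T) = 0 (S(T) = 0*√T = 0)
-501 - S(14) = -501 - 1*0 = -501 + 0 = -501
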